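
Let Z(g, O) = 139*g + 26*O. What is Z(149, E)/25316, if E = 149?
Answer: 24585/25316 ≈ 0.97112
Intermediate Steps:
Z(g, O) = 26*O + 139*g
Z(149, E)/25316 = (26*149 + 139*149)/25316 = (3874 + 20711)*(1/25316) = 24585*(1/25316) = 24585/25316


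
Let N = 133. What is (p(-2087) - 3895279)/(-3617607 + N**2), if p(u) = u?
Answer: 1948683/1799959 ≈ 1.0826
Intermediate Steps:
(p(-2087) - 3895279)/(-3617607 + N**2) = (-2087 - 3895279)/(-3617607 + 133**2) = -3897366/(-3617607 + 17689) = -3897366/(-3599918) = -3897366*(-1/3599918) = 1948683/1799959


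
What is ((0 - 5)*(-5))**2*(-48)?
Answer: -30000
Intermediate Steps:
((0 - 5)*(-5))**2*(-48) = (-5*(-5))**2*(-48) = 25**2*(-48) = 625*(-48) = -30000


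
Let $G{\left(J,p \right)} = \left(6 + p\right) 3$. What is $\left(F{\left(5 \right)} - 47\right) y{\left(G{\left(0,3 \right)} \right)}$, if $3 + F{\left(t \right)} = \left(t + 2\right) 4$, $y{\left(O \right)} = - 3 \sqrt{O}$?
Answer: $198 \sqrt{3} \approx 342.95$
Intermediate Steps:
$G{\left(J,p \right)} = 18 + 3 p$
$F{\left(t \right)} = 5 + 4 t$ ($F{\left(t \right)} = -3 + \left(t + 2\right) 4 = -3 + \left(2 + t\right) 4 = -3 + \left(8 + 4 t\right) = 5 + 4 t$)
$\left(F{\left(5 \right)} - 47\right) y{\left(G{\left(0,3 \right)} \right)} = \left(\left(5 + 4 \cdot 5\right) - 47\right) \left(- 3 \sqrt{18 + 3 \cdot 3}\right) = \left(\left(5 + 20\right) - 47\right) \left(- 3 \sqrt{18 + 9}\right) = \left(25 - 47\right) \left(- 3 \sqrt{27}\right) = - 22 \left(- 3 \cdot 3 \sqrt{3}\right) = - 22 \left(- 9 \sqrt{3}\right) = 198 \sqrt{3}$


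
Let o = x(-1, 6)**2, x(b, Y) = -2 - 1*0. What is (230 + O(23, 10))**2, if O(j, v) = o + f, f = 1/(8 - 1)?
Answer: 2686321/49 ≈ 54823.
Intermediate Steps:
x(b, Y) = -2 (x(b, Y) = -2 + 0 = -2)
f = 1/7 ≈ 0.14286
o = 4 (o = (-2)**2 = 4)
O(j, v) = 29/7 (O(j, v) = 4 + 1/7 = 29/7)
(230 + O(23, 10))**2 = (230 + 29/7)**2 = (1639/7)**2 = 2686321/49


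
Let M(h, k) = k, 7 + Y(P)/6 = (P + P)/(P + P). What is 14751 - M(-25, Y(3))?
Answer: 14787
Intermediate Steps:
Y(P) = -36 (Y(P) = -42 + 6*((P + P)/(P + P)) = -42 + 6*((2*P)/((2*P))) = -42 + 6*((2*P)*(1/(2*P))) = -42 + 6*1 = -42 + 6 = -36)
14751 - M(-25, Y(3)) = 14751 - 1*(-36) = 14751 + 36 = 14787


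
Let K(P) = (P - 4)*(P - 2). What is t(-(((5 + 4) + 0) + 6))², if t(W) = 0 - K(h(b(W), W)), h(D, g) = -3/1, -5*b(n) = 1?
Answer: 1225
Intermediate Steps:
b(n) = -⅕ (b(n) = -⅕*1 = -⅕)
h(D, g) = -3 (h(D, g) = -3*1 = -3)
K(P) = (-4 + P)*(-2 + P)
t(W) = -35 (t(W) = 0 - (8 + (-3)² - 6*(-3)) = 0 - (8 + 9 + 18) = 0 - 1*35 = 0 - 35 = -35)
t(-(((5 + 4) + 0) + 6))² = (-35)² = 1225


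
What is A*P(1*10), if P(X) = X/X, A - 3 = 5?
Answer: 8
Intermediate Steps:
A = 8 (A = 3 + 5 = 8)
P(X) = 1
A*P(1*10) = 8*1 = 8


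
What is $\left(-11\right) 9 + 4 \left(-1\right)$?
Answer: $-103$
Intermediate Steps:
$\left(-11\right) 9 + 4 \left(-1\right) = -99 - 4 = -103$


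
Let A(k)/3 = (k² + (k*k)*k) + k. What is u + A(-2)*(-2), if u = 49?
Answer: 85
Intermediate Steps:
A(k) = 3*k + 3*k² + 3*k³ (A(k) = 3*((k² + (k*k)*k) + k) = 3*((k² + k²*k) + k) = 3*((k² + k³) + k) = 3*(k + k² + k³) = 3*k + 3*k² + 3*k³)
u + A(-2)*(-2) = 49 + (3*(-2)*(1 - 2 + (-2)²))*(-2) = 49 + (3*(-2)*(1 - 2 + 4))*(-2) = 49 + (3*(-2)*3)*(-2) = 49 - 18*(-2) = 49 + 36 = 85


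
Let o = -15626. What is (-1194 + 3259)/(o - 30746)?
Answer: -2065/46372 ≈ -0.044531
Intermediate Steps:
(-1194 + 3259)/(o - 30746) = (-1194 + 3259)/(-15626 - 30746) = 2065/(-46372) = 2065*(-1/46372) = -2065/46372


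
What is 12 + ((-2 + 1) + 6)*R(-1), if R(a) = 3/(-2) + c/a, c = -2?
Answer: 29/2 ≈ 14.500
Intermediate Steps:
R(a) = -3/2 - 2/a (R(a) = 3/(-2) - 2/a = 3*(-½) - 2/a = -3/2 - 2/a)
12 + ((-2 + 1) + 6)*R(-1) = 12 + ((-2 + 1) + 6)*(-3/2 - 2/(-1)) = 12 + (-1 + 6)*(-3/2 - 2*(-1)) = 12 + 5*(-3/2 + 2) = 12 + 5*(½) = 12 + 5/2 = 29/2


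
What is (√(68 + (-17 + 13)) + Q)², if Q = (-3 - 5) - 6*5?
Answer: 900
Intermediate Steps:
Q = -38 (Q = -8 - 30 = -38)
(√(68 + (-17 + 13)) + Q)² = (√(68 + (-17 + 13)) - 38)² = (√(68 - 4) - 38)² = (√64 - 38)² = (8 - 38)² = (-30)² = 900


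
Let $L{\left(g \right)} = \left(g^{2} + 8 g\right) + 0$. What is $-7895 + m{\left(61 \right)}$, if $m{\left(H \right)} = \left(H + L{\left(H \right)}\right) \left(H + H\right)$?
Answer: $513045$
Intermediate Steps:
$L{\left(g \right)} = g^{2} + 8 g$
$m{\left(H \right)} = 2 H \left(H + H \left(8 + H\right)\right)$ ($m{\left(H \right)} = \left(H + H \left(8 + H\right)\right) \left(H + H\right) = \left(H + H \left(8 + H\right)\right) 2 H = 2 H \left(H + H \left(8 + H\right)\right)$)
$-7895 + m{\left(61 \right)} = -7895 + 2 \cdot 61^{2} \left(9 + 61\right) = -7895 + 2 \cdot 3721 \cdot 70 = -7895 + 520940 = 513045$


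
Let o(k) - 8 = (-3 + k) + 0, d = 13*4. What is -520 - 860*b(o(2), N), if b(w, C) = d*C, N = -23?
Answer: 1028040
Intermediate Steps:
d = 52
o(k) = 5 + k (o(k) = 8 + ((-3 + k) + 0) = 8 + (-3 + k) = 5 + k)
b(w, C) = 52*C
-520 - 860*b(o(2), N) = -520 - 44720*(-23) = -520 - 860*(-1196) = -520 + 1028560 = 1028040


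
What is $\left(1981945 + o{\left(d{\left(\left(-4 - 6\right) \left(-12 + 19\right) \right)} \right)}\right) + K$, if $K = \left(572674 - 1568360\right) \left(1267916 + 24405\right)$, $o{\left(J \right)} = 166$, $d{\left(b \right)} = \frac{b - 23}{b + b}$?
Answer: $-1286743945095$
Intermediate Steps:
$d{\left(b \right)} = \frac{-23 + b}{2 b}$
$K = -1286745927206$ ($K = \left(-995686\right) 1292321 = -1286745927206$)
$\left(1981945 + o{\left(d{\left(\left(-4 - 6\right) \left(-12 + 19\right) \right)} \right)}\right) + K = \left(1981945 + 166\right) - 1286745927206 = 1982111 - 1286745927206 = -1286743945095$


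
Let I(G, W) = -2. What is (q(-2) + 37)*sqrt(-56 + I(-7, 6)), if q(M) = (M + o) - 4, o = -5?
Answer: 26*I*sqrt(58) ≈ 198.01*I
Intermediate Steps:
q(M) = -9 + M (q(M) = (M - 5) - 4 = (-5 + M) - 4 = -9 + M)
(q(-2) + 37)*sqrt(-56 + I(-7, 6)) = ((-9 - 2) + 37)*sqrt(-56 - 2) = (-11 + 37)*sqrt(-58) = 26*(I*sqrt(58)) = 26*I*sqrt(58)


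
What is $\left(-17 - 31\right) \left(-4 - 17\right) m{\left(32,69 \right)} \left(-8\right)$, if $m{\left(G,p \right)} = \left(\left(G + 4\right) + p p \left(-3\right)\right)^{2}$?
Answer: $-1636806600576$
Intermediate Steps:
$m{\left(G,p \right)} = \left(4 + G - 3 p^{2}\right)^{2}$ ($m{\left(G,p \right)} = \left(\left(4 + G\right) + p \left(- 3 p\right)\right)^{2} = \left(\left(4 + G\right) - 3 p^{2}\right)^{2} = \left(4 + G - 3 p^{2}\right)^{2}$)
$\left(-17 - 31\right) \left(-4 - 17\right) m{\left(32,69 \right)} \left(-8\right) = \left(-17 - 31\right) \left(-4 - 17\right) \left(4 + 32 - 3 \cdot 69^{2}\right)^{2} \left(-8\right) = - 48 \left(-4 - 17\right) \left(4 + 32 - 14283\right)^{2} \left(-8\right) = \left(-48\right) \left(-21\right) \left(4 + 32 - 14283\right)^{2} \left(-8\right) = 1008 \left(-14247\right)^{2} \left(-8\right) = 1008 \cdot 202977009 \left(-8\right) = 1008 \left(-1623816072\right) = -1636806600576$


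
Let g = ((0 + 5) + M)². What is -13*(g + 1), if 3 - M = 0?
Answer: -845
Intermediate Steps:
M = 3 (M = 3 - 1*0 = 3 + 0 = 3)
g = 64 (g = ((0 + 5) + 3)² = (5 + 3)² = 8² = 64)
-13*(g + 1) = -13*(64 + 1) = -13*65 = -845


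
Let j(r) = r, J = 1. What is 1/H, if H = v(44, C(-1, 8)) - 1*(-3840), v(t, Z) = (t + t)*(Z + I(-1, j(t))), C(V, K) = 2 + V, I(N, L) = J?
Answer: 1/4016 ≈ 0.00024900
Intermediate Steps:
I(N, L) = 1
v(t, Z) = 2*t*(1 + Z) (v(t, Z) = (t + t)*(Z + 1) = (2*t)*(1 + Z) = 2*t*(1 + Z))
H = 4016 (H = 2*44*(1 + (2 - 1)) - 1*(-3840) = 2*44*(1 + 1) + 3840 = 2*44*2 + 3840 = 176 + 3840 = 4016)
1/H = 1/4016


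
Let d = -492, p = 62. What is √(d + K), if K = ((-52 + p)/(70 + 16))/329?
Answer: I*√98467632893/14147 ≈ 22.181*I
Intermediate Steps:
K = 5/14147 (K = ((-52 + 62)/(70 + 16))/329 = (10/86)*(1/329) = (10*(1/86))*(1/329) = (5/43)*(1/329) = 5/14147 ≈ 0.00035343)
√(d + K) = √(-492 + 5/14147) = √(-6960319/14147) = I*√98467632893/14147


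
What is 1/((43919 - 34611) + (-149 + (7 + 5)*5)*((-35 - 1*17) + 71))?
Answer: 1/7617 ≈ 0.00013129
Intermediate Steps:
1/((43919 - 34611) + (-149 + (7 + 5)*5)*((-35 - 1*17) + 71)) = 1/(9308 + (-149 + 12*5)*((-35 - 17) + 71)) = 1/(9308 + (-149 + 60)*(-52 + 71)) = 1/(9308 - 89*19) = 1/(9308 - 1691) = 1/7617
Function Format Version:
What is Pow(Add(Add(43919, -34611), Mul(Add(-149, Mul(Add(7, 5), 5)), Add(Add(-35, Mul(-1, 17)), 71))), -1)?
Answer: Rational(1, 7617) ≈ 0.00013129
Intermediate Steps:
Pow(Add(Add(43919, -34611), Mul(Add(-149, Mul(Add(7, 5), 5)), Add(Add(-35, Mul(-1, 17)), 71))), -1) = Pow(Add(9308, Mul(Add(-149, Mul(12, 5)), Add(Add(-35, -17), 71))), -1) = Pow(Add(9308, Mul(Add(-149, 60), Add(-52, 71))), -1) = Pow(Add(9308, Mul(-89, 19)), -1) = Pow(Add(9308, -1691), -1) = Pow(7617, -1) = Rational(1, 7617)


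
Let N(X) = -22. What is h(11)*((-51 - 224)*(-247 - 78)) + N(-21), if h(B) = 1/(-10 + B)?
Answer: 89353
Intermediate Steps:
h(11)*((-51 - 224)*(-247 - 78)) + N(-21) = ((-51 - 224)*(-247 - 78))/(-10 + 11) - 22 = (-275*(-325))/1 - 22 = 1*89375 - 22 = 89375 - 22 = 89353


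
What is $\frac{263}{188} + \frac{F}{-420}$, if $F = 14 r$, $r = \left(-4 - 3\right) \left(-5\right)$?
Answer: $\frac{131}{564} \approx 0.23227$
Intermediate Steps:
$r = 35$ ($r = \left(-7\right) \left(-5\right) = 35$)
$F = 490$ ($F = 14 \cdot 35 = 490$)
$\frac{263}{188} + \frac{F}{-420} = \frac{263}{188} + \frac{490}{-420} = 263 \cdot \frac{1}{188} + 490 \left(- \frac{1}{420}\right) = \frac{263}{188} - \frac{7}{6} = \frac{131}{564}$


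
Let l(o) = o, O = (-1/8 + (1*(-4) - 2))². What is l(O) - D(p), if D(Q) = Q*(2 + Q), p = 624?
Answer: -24997535/64 ≈ -3.9059e+5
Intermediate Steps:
O = 2401/64 (O = (-1*⅛ + (-4 - 2))² = (-⅛ - 6)² = (-49/8)² = 2401/64 ≈ 37.516)
l(O) - D(p) = 2401/64 - 624*(2 + 624) = 2401/64 - 624*626 = 2401/64 - 1*390624 = 2401/64 - 390624 = -24997535/64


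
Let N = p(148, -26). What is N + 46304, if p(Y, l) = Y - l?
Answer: 46478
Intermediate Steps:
N = 174 (N = 148 - 1*(-26) = 148 + 26 = 174)
N + 46304 = 174 + 46304 = 46478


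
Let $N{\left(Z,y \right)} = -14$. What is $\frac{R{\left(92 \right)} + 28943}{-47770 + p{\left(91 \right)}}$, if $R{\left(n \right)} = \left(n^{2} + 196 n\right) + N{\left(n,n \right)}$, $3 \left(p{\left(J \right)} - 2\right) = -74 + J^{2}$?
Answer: $- \frac{166275}{135097} \approx -1.2308$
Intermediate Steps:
$p{\left(J \right)} = - \frac{68}{3} + \frac{J^{2}}{3}$ ($p{\left(J \right)} = 2 + \frac{-74 + J^{2}}{3} = 2 + \left(- \frac{74}{3} + \frac{J^{2}}{3}\right) = - \frac{68}{3} + \frac{J^{2}}{3}$)
$R{\left(n \right)} = -14 + n^{2} + 196 n$ ($R{\left(n \right)} = \left(n^{2} + 196 n\right) - 14 = -14 + n^{2} + 196 n$)
$\frac{R{\left(92 \right)} + 28943}{-47770 + p{\left(91 \right)}} = \frac{\left(-14 + 92^{2} + 196 \cdot 92\right) + 28943}{-47770 - \left(\frac{68}{3} - \frac{91^{2}}{3}\right)} = \frac{\left(-14 + 8464 + 18032\right) + 28943}{-47770 + \left(- \frac{68}{3} + \frac{1}{3} \cdot 8281\right)} = \frac{26482 + 28943}{-47770 + \left(- \frac{68}{3} + \frac{8281}{3}\right)} = \frac{55425}{-47770 + \frac{8213}{3}} = \frac{55425}{- \frac{135097}{3}} = 55425 \left(- \frac{3}{135097}\right) = - \frac{166275}{135097}$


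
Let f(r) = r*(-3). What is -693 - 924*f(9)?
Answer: 24255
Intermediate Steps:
f(r) = -3*r
-693 - 924*f(9) = -693 - (-2772)*9 = -693 - 924*(-27) = -693 + 24948 = 24255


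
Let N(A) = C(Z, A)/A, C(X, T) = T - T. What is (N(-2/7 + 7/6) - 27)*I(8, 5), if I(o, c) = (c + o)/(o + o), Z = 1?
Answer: -351/16 ≈ -21.938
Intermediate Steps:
C(X, T) = 0
I(o, c) = (c + o)/(2*o) (I(o, c) = (c + o)/((2*o)) = (c + o)*(1/(2*o)) = (c + o)/(2*o))
N(A) = 0 (N(A) = 0/A = 0)
(N(-2/7 + 7/6) - 27)*I(8, 5) = (0 - 27)*((½)*(5 + 8)/8) = -27*13/(2*8) = -27*13/16 = -351/16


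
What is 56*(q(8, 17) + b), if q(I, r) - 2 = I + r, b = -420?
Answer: -22008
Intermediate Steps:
q(I, r) = 2 + I + r (q(I, r) = 2 + (I + r) = 2 + I + r)
56*(q(8, 17) + b) = 56*((2 + 8 + 17) - 420) = 56*(27 - 420) = 56*(-393) = -22008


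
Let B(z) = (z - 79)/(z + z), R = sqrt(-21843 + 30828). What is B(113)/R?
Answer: 17*sqrt(8985)/1015305 ≈ 0.0015871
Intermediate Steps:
R = sqrt(8985) ≈ 94.789
B(z) = (-79 + z)/(2*z) (B(z) = (-79 + z)/((2*z)) = (-79 + z)*(1/(2*z)) = (-79 + z)/(2*z))
B(113)/R = ((1/2)*(-79 + 113)/113)/(sqrt(8985)) = ((1/2)*(1/113)*34)*(sqrt(8985)/8985) = 17*(sqrt(8985)/8985)/113 = 17*sqrt(8985)/1015305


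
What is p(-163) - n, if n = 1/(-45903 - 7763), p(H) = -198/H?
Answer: 10626031/8747558 ≈ 1.2147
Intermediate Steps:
n = -1/53666 (n = 1/(-53666) = -1/53666 ≈ -1.8634e-5)
p(-163) - n = -198/(-163) - 1*(-1/53666) = -198*(-1/163) + 1/53666 = 198/163 + 1/53666 = 10626031/8747558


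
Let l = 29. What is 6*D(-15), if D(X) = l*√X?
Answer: 174*I*√15 ≈ 673.9*I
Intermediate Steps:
D(X) = 29*√X
6*D(-15) = 6*(29*√(-15)) = 6*(29*(I*√15)) = 6*(29*I*√15) = 174*I*√15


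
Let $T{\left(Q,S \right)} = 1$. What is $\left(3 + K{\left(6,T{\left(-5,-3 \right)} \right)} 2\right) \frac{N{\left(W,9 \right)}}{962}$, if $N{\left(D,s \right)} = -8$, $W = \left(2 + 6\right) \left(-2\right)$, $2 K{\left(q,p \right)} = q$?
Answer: $- \frac{36}{481} \approx -0.074844$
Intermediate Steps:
$K{\left(q,p \right)} = \frac{q}{2}$
$W = -16$ ($W = 8 \left(-2\right) = -16$)
$\left(3 + K{\left(6,T{\left(-5,-3 \right)} \right)} 2\right) \frac{N{\left(W,9 \right)}}{962} = \left(3 + \frac{1}{2} \cdot 6 \cdot 2\right) \left(- \frac{8}{962}\right) = \left(3 + 3 \cdot 2\right) \left(\left(-8\right) \frac{1}{962}\right) = \left(3 + 6\right) \left(- \frac{4}{481}\right) = 9 \left(- \frac{4}{481}\right) = - \frac{36}{481}$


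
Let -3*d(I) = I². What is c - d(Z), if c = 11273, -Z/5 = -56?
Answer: 112219/3 ≈ 37406.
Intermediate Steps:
Z = 280 (Z = -5*(-56) = 280)
d(I) = -I²/3
c - d(Z) = 11273 - (-1)*280²/3 = 11273 - (-1)*78400/3 = 11273 - 1*(-78400/3) = 11273 + 78400/3 = 112219/3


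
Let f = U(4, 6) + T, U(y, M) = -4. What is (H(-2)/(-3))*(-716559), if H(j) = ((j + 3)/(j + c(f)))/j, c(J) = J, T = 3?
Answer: 238853/6 ≈ 39809.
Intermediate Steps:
f = -1 (f = -4 + 3 = -1)
H(j) = (3 + j)/(j*(-1 + j)) (H(j) = ((j + 3)/(j - 1))/j = ((3 + j)/(-1 + j))/j = (3 + j)/(j*(-1 + j)))
(H(-2)/(-3))*(-716559) = (((3 - 2)/((-2)*(-1 - 2)))/(-3))*(-716559) = (-½*1/(-3)*(-⅓))*(-716559) = (-½*(-⅓)*1*(-⅓))*(-716559) = ((⅙)*(-⅓))*(-716559) = -1/18*(-716559) = 238853/6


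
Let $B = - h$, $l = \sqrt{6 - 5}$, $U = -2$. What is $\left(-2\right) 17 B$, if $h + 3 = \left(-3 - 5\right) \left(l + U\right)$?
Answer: $170$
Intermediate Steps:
$l = 1$ ($l = \sqrt{1} = 1$)
$h = 5$ ($h = -3 + \left(-3 - 5\right) \left(1 - 2\right) = -3 - -8 = -3 + 8 = 5$)
$B = -5$ ($B = \left(-1\right) 5 = -5$)
$\left(-2\right) 17 B = \left(-2\right) 17 \left(-5\right) = \left(-34\right) \left(-5\right) = 170$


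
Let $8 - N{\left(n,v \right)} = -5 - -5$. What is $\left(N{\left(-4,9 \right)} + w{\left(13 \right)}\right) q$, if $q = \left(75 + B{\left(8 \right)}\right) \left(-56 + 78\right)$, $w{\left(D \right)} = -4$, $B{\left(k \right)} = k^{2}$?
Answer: $12232$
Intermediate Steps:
$N{\left(n,v \right)} = 8$ ($N{\left(n,v \right)} = 8 - \left(-5 - -5\right) = 8 - \left(-5 + 5\right) = 8 - 0 = 8 + 0 = 8$)
$q = 3058$ ($q = \left(75 + 8^{2}\right) \left(-56 + 78\right) = \left(75 + 64\right) 22 = 139 \cdot 22 = 3058$)
$\left(N{\left(-4,9 \right)} + w{\left(13 \right)}\right) q = \left(8 - 4\right) 3058 = 4 \cdot 3058 = 12232$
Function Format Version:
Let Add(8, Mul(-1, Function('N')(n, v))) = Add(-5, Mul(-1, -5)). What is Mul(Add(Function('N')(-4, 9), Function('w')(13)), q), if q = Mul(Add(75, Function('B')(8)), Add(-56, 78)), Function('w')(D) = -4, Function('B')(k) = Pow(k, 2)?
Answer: 12232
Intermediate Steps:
Function('N')(n, v) = 8 (Function('N')(n, v) = Add(8, Mul(-1, Add(-5, Mul(-1, -5)))) = Add(8, Mul(-1, Add(-5, 5))) = Add(8, Mul(-1, 0)) = Add(8, 0) = 8)
q = 3058 (q = Mul(Add(75, Pow(8, 2)), Add(-56, 78)) = Mul(Add(75, 64), 22) = Mul(139, 22) = 3058)
Mul(Add(Function('N')(-4, 9), Function('w')(13)), q) = Mul(Add(8, -4), 3058) = Mul(4, 3058) = 12232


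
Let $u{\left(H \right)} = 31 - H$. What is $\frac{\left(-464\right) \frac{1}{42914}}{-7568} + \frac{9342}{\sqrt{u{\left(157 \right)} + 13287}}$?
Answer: $\frac{29}{20298322} + \frac{3114 \sqrt{13161}}{4387} \approx 81.432$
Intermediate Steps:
$\frac{\left(-464\right) \frac{1}{42914}}{-7568} + \frac{9342}{\sqrt{u{\left(157 \right)} + 13287}} = \frac{\left(-464\right) \frac{1}{42914}}{-7568} + \frac{9342}{\sqrt{\left(31 - 157\right) + 13287}} = \left(-464\right) \frac{1}{42914} \left(- \frac{1}{7568}\right) + \frac{9342}{\sqrt{\left(31 - 157\right) + 13287}} = \left(- \frac{232}{21457}\right) \left(- \frac{1}{7568}\right) + \frac{9342}{\sqrt{-126 + 13287}} = \frac{29}{20298322} + \frac{9342}{\sqrt{13161}} = \frac{29}{20298322} + 9342 \frac{\sqrt{13161}}{13161} = \frac{29}{20298322} + \frac{3114 \sqrt{13161}}{4387}$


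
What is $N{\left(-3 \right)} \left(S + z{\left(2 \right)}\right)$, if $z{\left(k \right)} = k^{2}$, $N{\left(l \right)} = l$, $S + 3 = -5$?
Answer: $12$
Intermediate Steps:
$S = -8$ ($S = -3 - 5 = -8$)
$N{\left(-3 \right)} \left(S + z{\left(2 \right)}\right) = - 3 \left(-8 + 2^{2}\right) = - 3 \left(-8 + 4\right) = \left(-3\right) \left(-4\right) = 12$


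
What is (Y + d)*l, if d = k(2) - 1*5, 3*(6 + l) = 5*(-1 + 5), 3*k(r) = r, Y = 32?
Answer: 166/9 ≈ 18.444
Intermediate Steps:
k(r) = r/3
l = 2/3 (l = -6 + (5*(-1 + 5))/3 = -6 + (5*4)/3 = -6 + (1/3)*20 = -6 + 20/3 = 2/3 ≈ 0.66667)
d = -13/3 (d = (1/3)*2 - 1*5 = 2/3 - 5 = -13/3 ≈ -4.3333)
(Y + d)*l = (32 - 13/3)*(2/3) = (83/3)*(2/3) = 166/9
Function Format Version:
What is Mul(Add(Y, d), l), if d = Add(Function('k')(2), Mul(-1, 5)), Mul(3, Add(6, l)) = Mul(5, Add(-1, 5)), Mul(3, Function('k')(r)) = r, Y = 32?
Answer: Rational(166, 9) ≈ 18.444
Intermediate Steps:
Function('k')(r) = Mul(Rational(1, 3), r)
l = Rational(2, 3) (l = Add(-6, Mul(Rational(1, 3), Mul(5, Add(-1, 5)))) = Add(-6, Mul(Rational(1, 3), Mul(5, 4))) = Add(-6, Mul(Rational(1, 3), 20)) = Add(-6, Rational(20, 3)) = Rational(2, 3) ≈ 0.66667)
d = Rational(-13, 3) (d = Add(Mul(Rational(1, 3), 2), Mul(-1, 5)) = Add(Rational(2, 3), -5) = Rational(-13, 3) ≈ -4.3333)
Mul(Add(Y, d), l) = Mul(Add(32, Rational(-13, 3)), Rational(2, 3)) = Mul(Rational(83, 3), Rational(2, 3)) = Rational(166, 9)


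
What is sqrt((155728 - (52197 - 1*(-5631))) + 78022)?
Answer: sqrt(175922) ≈ 419.43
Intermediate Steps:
sqrt((155728 - (52197 - 1*(-5631))) + 78022) = sqrt((155728 - (52197 + 5631)) + 78022) = sqrt((155728 - 1*57828) + 78022) = sqrt((155728 - 57828) + 78022) = sqrt(97900 + 78022) = sqrt(175922)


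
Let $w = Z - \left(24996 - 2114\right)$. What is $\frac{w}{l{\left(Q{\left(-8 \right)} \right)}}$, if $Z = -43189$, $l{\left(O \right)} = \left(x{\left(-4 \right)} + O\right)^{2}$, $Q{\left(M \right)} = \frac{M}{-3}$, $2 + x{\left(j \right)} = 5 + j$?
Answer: $- \frac{594639}{25} \approx -23786.0$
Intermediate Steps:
$x{\left(j \right)} = 3 + j$ ($x{\left(j \right)} = -2 + \left(5 + j\right) = 3 + j$)
$Q{\left(M \right)} = - \frac{M}{3}$ ($Q{\left(M \right)} = M \left(- \frac{1}{3}\right) = - \frac{M}{3}$)
$l{\left(O \right)} = \left(-1 + O\right)^{2}$ ($l{\left(O \right)} = \left(\left(3 - 4\right) + O\right)^{2} = \left(-1 + O\right)^{2}$)
$w = -66071$ ($w = -43189 - \left(24996 - 2114\right) = -43189 - 22882 = -66071$)
$\frac{w}{l{\left(Q{\left(-8 \right)} \right)}} = - \frac{66071}{\left(-1 - - \frac{8}{3}\right)^{2}} = - \frac{66071}{\left(-1 + \frac{8}{3}\right)^{2}} = - \frac{66071}{\left(\frac{5}{3}\right)^{2}} = - \frac{66071}{\frac{25}{9}} = \left(-66071\right) \frac{9}{25} = - \frac{594639}{25}$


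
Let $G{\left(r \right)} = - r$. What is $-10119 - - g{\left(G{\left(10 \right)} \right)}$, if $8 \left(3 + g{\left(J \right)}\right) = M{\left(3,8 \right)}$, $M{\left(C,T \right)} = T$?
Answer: $-10121$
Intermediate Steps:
$g{\left(J \right)} = -2$ ($g{\left(J \right)} = -3 + \frac{1}{8} \cdot 8 = -3 + 1 = -2$)
$-10119 - - g{\left(G{\left(10 \right)} \right)} = -10119 - \left(-1\right) \left(-2\right) = -10119 - 2 = -10121$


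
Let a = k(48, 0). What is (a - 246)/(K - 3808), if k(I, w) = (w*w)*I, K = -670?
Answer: 123/2239 ≈ 0.054935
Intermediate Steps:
k(I, w) = I*w² (k(I, w) = w²*I = I*w²)
a = 0 (a = 48*0² = 48*0 = 0)
(a - 246)/(K - 3808) = (0 - 246)/(-670 - 3808) = -246/(-4478) = -246*(-1/4478) = 123/2239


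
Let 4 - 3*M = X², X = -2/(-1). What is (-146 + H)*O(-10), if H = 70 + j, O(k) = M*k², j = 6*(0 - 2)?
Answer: 0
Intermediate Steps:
X = 2 (X = -2*(-1) = 2)
j = -12 (j = 6*(-2) = -12)
M = 0 (M = 4/3 - ⅓*2² = 4/3 - ⅓*4 = 4/3 - 4/3 = 0)
O(k) = 0 (O(k) = 0*k² = 0)
H = 58 (H = 70 - 12 = 58)
(-146 + H)*O(-10) = (-146 + 58)*0 = -88*0 = 0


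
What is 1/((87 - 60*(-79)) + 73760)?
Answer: 1/78587 ≈ 1.2725e-5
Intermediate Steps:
1/((87 - 60*(-79)) + 73760) = 1/((87 + 4740) + 73760) = 1/(4827 + 73760) = 1/78587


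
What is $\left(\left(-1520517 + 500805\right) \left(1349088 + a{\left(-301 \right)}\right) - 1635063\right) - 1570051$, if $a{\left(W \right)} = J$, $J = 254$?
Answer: $-1375943434618$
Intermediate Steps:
$a{\left(W \right)} = 254$
$\left(\left(-1520517 + 500805\right) \left(1349088 + a{\left(-301 \right)}\right) - 1635063\right) - 1570051 = \left(\left(-1520517 + 500805\right) \left(1349088 + 254\right) - 1635063\right) - 1570051 = \left(\left(-1019712\right) 1349342 - 1635063\right) - 1570051 = \left(-1375940229504 - 1635063\right) - 1570051 = -1375941864567 - 1570051 = -1375943434618$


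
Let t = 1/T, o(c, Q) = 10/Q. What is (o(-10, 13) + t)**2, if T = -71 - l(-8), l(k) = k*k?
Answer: 1787569/3080025 ≈ 0.58037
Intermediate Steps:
l(k) = k**2
T = -135 (T = -71 - 1*(-8)**2 = -71 - 1*64 = -71 - 64 = -135)
t = -1/135 (t = 1/(-135) = -1/135 ≈ -0.0074074)
(o(-10, 13) + t)**2 = (10/13 - 1/135)**2 = (1337/1755)**2 = 1787569/3080025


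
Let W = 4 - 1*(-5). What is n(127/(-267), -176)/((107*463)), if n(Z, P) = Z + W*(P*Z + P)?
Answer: -221887/13227447 ≈ -0.016775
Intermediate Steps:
W = 9 (W = 4 + 5 = 9)
n(Z, P) = Z + 9*P + 9*P*Z (n(Z, P) = Z + 9*(P*Z + P) = Z + 9*(P + P*Z) = Z + (9*P + 9*P*Z) = Z + 9*P + 9*P*Z)
n(127/(-267), -176)/((107*463)) = (127/(-267) + 9*(-176) + 9*(-176)*(127/(-267)))/((107*463)) = (127*(-1/267) - 1584 + 9*(-176)*(127*(-1/267)))/49541 = (-127/267 - 1584 + 9*(-176)*(-127/267))*(1/49541) = (-127/267 - 1584 + 67056/89)*(1/49541) = -221887/267*1/49541 = -221887/13227447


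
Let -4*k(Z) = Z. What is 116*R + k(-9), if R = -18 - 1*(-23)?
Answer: 2329/4 ≈ 582.25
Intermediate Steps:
R = 5 (R = -18 + 23 = 5)
k(Z) = -Z/4
116*R + k(-9) = 116*5 - ¼*(-9) = 580 + 9/4 = 2329/4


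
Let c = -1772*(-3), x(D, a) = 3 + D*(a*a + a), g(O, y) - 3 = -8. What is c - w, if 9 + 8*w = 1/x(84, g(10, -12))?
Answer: 35794885/6732 ≈ 5317.1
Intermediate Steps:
g(O, y) = -5 (g(O, y) = 3 - 8 = -5)
x(D, a) = 3 + D*(a + a**2) (x(D, a) = 3 + D*(a**2 + a) = 3 + D*(a + a**2))
w = -7573/6732 (w = -9/8 + 1/(8*(3 + 84*(-5) + 84*(-5)**2)) = -9/8 + 1/(8*(3 - 420 + 84*25)) = -9/8 + 1/(8*(3 - 420 + 2100)) = -9/8 + (1/8)/1683 = -9/8 + (1/8)*(1/1683) = -9/8 + 1/13464 = -7573/6732 ≈ -1.1249)
c = 5316
c - w = 5316 - 1*(-7573/6732) = 5316 + 7573/6732 = 35794885/6732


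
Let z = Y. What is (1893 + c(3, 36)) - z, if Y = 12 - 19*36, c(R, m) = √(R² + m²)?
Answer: 2565 + 3*√145 ≈ 2601.1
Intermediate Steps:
Y = -672 (Y = 12 - 684 = -672)
z = -672
(1893 + c(3, 36)) - z = (1893 + √(3² + 36²)) - 1*(-672) = (1893 + √(9 + 1296)) + 672 = (1893 + √1305) + 672 = (1893 + 3*√145) + 672 = 2565 + 3*√145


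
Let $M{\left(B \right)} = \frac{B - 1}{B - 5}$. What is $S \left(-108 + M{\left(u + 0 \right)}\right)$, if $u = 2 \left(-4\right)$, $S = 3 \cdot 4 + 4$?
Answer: $- \frac{22320}{13} \approx -1716.9$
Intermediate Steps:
$S = 16$ ($S = 12 + 4 = 16$)
$u = -8$
$M{\left(B \right)} = \frac{-1 + B}{-5 + B}$
$S \left(-108 + M{\left(u + 0 \right)}\right) = 16 \left(-108 + \frac{-1 + \left(-8 + 0\right)}{-5 + \left(-8 + 0\right)}\right) = 16 \left(-108 + \frac{-1 - 8}{-5 - 8}\right) = 16 \left(-108 + \frac{1}{-13} \left(-9\right)\right) = 16 \left(-108 - - \frac{9}{13}\right) = 16 \left(-108 + \frac{9}{13}\right) = 16 \left(- \frac{1395}{13}\right) = - \frac{22320}{13}$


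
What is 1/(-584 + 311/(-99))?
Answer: -99/58127 ≈ -0.0017032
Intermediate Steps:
1/(-584 + 311/(-99)) = 1/(-584 + 311*(-1/99)) = 1/(-584 - 311/99) = 1/(-58127/99) = -99/58127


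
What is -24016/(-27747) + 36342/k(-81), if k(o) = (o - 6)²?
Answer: 132239842/23335227 ≈ 5.6670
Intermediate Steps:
k(o) = (-6 + o)²
-24016/(-27747) + 36342/k(-81) = -24016/(-27747) + 36342/((-6 - 81)²) = -24016*(-1/27747) + 36342/((-87)²) = 24016/27747 + 36342/7569 = 24016/27747 + 36342*(1/7569) = 24016/27747 + 4038/841 = 132239842/23335227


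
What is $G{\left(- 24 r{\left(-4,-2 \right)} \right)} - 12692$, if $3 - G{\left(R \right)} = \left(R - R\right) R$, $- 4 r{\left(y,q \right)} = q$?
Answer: $-12689$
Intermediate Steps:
$r{\left(y,q \right)} = - \frac{q}{4}$
$G{\left(R \right)} = 3$ ($G{\left(R \right)} = 3 - \left(R - R\right) R = 3 - 0 R = 3 - 0 = 3 + 0 = 3$)
$G{\left(- 24 r{\left(-4,-2 \right)} \right)} - 12692 = 3 - 12692 = -12689$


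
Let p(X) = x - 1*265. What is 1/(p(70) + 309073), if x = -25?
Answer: 1/308783 ≈ 3.2385e-6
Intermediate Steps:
p(X) = -290 (p(X) = -25 - 1*265 = -25 - 265 = -290)
1/(p(70) + 309073) = 1/(-290 + 309073) = 1/308783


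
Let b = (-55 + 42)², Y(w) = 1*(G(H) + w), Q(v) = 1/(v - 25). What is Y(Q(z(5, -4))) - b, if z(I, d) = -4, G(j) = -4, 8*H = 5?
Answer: -5018/29 ≈ -173.03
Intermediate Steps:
H = 5/8 (H = (⅛)*5 = 5/8 ≈ 0.62500)
Q(v) = 1/(-25 + v)
Y(w) = -4 + w (Y(w) = 1*(-4 + w) = -4 + w)
b = 169 (b = (-13)² = 169)
Y(Q(z(5, -4))) - b = (-4 + 1/(-25 - 4)) - 1*169 = (-4 + 1/(-29)) - 169 = (-4 - 1/29) - 169 = -117/29 - 169 = -5018/29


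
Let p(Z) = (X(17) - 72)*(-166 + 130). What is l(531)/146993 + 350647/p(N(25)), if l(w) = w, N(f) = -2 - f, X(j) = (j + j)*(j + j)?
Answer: -51521932727/5736254832 ≈ -8.9818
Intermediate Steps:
X(j) = 4*j² (X(j) = (2*j)*(2*j) = 4*j²)
p(Z) = -39024 (p(Z) = (4*17² - 72)*(-166 + 130) = (4*289 - 72)*(-36) = (1156 - 72)*(-36) = 1084*(-36) = -39024)
l(531)/146993 + 350647/p(N(25)) = 531/146993 + 350647/(-39024) = 531*(1/146993) + 350647*(-1/39024) = 531/146993 - 350647/39024 = -51521932727/5736254832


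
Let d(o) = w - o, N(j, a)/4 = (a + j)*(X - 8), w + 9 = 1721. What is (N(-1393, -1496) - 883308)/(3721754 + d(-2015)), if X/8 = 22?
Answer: -941572/1241827 ≈ -0.75821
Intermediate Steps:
w = 1712 (w = -9 + 1721 = 1712)
X = 176 (X = 8*22 = 176)
N(j, a) = 672*a + 672*j (N(j, a) = 4*((a + j)*(176 - 8)) = 4*((a + j)*168) = 4*(168*a + 168*j) = 672*a + 672*j)
d(o) = 1712 - o
(N(-1393, -1496) - 883308)/(3721754 + d(-2015)) = ((672*(-1496) + 672*(-1393)) - 883308)/(3721754 + (1712 - 1*(-2015))) = ((-1005312 - 936096) - 883308)/(3721754 + (1712 + 2015)) = (-1941408 - 883308)/(3721754 + 3727) = -2824716/3725481 = -2824716*1/3725481 = -941572/1241827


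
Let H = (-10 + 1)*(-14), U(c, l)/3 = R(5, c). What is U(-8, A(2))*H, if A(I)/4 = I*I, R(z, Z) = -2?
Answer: -756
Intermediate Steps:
A(I) = 4*I² (A(I) = 4*(I*I) = 4*I²)
U(c, l) = -6 (U(c, l) = 3*(-2) = -6)
H = 126 (H = -9*(-14) = 126)
U(-8, A(2))*H = -6*126 = -756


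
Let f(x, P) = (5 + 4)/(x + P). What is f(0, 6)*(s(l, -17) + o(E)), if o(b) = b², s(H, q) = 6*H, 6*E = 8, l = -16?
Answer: -424/3 ≈ -141.33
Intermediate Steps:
E = 4/3 (E = (⅙)*8 = 4/3 ≈ 1.3333)
f(x, P) = 9/(P + x)
f(0, 6)*(s(l, -17) + o(E)) = (9/(6 + 0))*(6*(-16) + (4/3)²) = (9/6)*(-96 + 16/9) = (9*(⅙))*(-848/9) = (3/2)*(-848/9) = -424/3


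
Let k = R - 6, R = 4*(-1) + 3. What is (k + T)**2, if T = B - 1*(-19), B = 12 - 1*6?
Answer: 324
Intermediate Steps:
B = 6 (B = 12 - 6 = 6)
R = -1 (R = -4 + 3 = -1)
T = 25 (T = 6 - 1*(-19) = 6 + 19 = 25)
k = -7 (k = -1 - 6 = -7)
(k + T)**2 = (-7 + 25)**2 = 18**2 = 324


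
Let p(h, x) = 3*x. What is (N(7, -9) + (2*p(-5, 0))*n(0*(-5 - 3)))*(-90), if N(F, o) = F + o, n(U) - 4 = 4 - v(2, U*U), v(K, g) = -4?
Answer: 180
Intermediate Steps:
n(U) = 12 (n(U) = 4 + (4 - 1*(-4)) = 4 + (4 + 4) = 4 + 8 = 12)
(N(7, -9) + (2*p(-5, 0))*n(0*(-5 - 3)))*(-90) = ((7 - 9) + (2*(3*0))*12)*(-90) = (-2 + (2*0)*12)*(-90) = (-2 + 0*12)*(-90) = (-2 + 0)*(-90) = -2*(-90) = 180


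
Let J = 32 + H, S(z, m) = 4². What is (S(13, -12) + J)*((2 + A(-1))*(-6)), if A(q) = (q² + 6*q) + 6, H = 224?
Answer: -4896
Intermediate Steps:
A(q) = 6 + q² + 6*q
S(z, m) = 16
J = 256 (J = 32 + 224 = 256)
(S(13, -12) + J)*((2 + A(-1))*(-6)) = (16 + 256)*((2 + (6 + (-1)² + 6*(-1)))*(-6)) = 272*((2 + (6 + 1 - 6))*(-6)) = 272*((2 + 1)*(-6)) = 272*(3*(-6)) = 272*(-18) = -4896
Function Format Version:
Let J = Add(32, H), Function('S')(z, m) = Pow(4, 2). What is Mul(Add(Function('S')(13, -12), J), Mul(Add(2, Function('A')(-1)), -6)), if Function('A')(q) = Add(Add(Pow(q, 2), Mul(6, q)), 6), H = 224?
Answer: -4896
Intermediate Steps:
Function('A')(q) = Add(6, Pow(q, 2), Mul(6, q))
Function('S')(z, m) = 16
J = 256 (J = Add(32, 224) = 256)
Mul(Add(Function('S')(13, -12), J), Mul(Add(2, Function('A')(-1)), -6)) = Mul(Add(16, 256), Mul(Add(2, Add(6, Pow(-1, 2), Mul(6, -1))), -6)) = Mul(272, Mul(Add(2, Add(6, 1, -6)), -6)) = Mul(272, Mul(Add(2, 1), -6)) = Mul(272, Mul(3, -6)) = Mul(272, -18) = -4896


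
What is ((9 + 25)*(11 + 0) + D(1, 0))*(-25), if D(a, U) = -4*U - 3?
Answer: -9275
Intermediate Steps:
D(a, U) = -3 - 4*U
((9 + 25)*(11 + 0) + D(1, 0))*(-25) = ((9 + 25)*(11 + 0) + (-3 - 4*0))*(-25) = (34*11 + (-3 + 0))*(-25) = (374 - 3)*(-25) = 371*(-25) = -9275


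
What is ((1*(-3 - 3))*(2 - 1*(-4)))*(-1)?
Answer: 36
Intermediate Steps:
((1*(-3 - 3))*(2 - 1*(-4)))*(-1) = ((1*(-6))*(2 + 4))*(-1) = -6*6*(-1) = -36*(-1) = 36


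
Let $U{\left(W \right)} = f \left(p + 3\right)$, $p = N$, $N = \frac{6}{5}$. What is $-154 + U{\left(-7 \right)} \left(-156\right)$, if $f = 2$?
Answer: $- \frac{7322}{5} \approx -1464.4$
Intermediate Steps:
$N = \frac{6}{5}$ ($N = 6 \cdot \frac{1}{5} = \frac{6}{5} \approx 1.2$)
$p = \frac{6}{5} \approx 1.2$
$U{\left(W \right)} = \frac{42}{5}$ ($U{\left(W \right)} = 2 \left(\frac{6}{5} + 3\right) = 2 \cdot \frac{21}{5} = \frac{42}{5}$)
$-154 + U{\left(-7 \right)} \left(-156\right) = -154 + \frac{42}{5} \left(-156\right) = -154 - \frac{6552}{5} = - \frac{7322}{5}$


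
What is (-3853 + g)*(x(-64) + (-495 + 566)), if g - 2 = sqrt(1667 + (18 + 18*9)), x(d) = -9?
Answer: -238762 + 62*sqrt(1847) ≈ -2.3610e+5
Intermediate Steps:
g = 2 + sqrt(1847) (g = 2 + sqrt(1667 + (18 + 18*9)) = 2 + sqrt(1667 + (18 + 162)) = 2 + sqrt(1667 + 180) = 2 + sqrt(1847) ≈ 44.977)
(-3853 + g)*(x(-64) + (-495 + 566)) = (-3853 + (2 + sqrt(1847)))*(-9 + (-495 + 566)) = (-3851 + sqrt(1847))*(-9 + 71) = (-3851 + sqrt(1847))*62 = -238762 + 62*sqrt(1847)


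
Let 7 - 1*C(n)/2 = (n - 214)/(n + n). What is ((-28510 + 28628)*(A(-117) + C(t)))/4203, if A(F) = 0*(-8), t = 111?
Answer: 195526/466533 ≈ 0.41910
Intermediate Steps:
C(n) = 14 - (-214 + n)/n (C(n) = 14 - 2*(n - 214)/(n + n) = 14 - 2*(-214 + n)/(2*n) = 14 - 2*(-214 + n)*1/(2*n) = 14 - (-214 + n)/n)
A(F) = 0
((-28510 + 28628)*(A(-117) + C(t)))/4203 = ((-28510 + 28628)*(0 + (13 + 214/111)))/4203 = (118*(0 + (13 + 214*(1/111))))*(1/4203) = (118*(0 + (13 + 214/111)))*(1/4203) = (118*(0 + 1657/111))*(1/4203) = (118*(1657/111))*(1/4203) = (195526/111)*(1/4203) = 195526/466533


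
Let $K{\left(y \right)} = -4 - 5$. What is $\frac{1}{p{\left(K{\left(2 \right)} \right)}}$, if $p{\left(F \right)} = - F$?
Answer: $\frac{1}{9} \approx 0.11111$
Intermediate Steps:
$K{\left(y \right)} = -9$
$\frac{1}{p{\left(K{\left(2 \right)} \right)}} = \frac{1}{\left(-1\right) \left(-9\right)} = \frac{1}{9}$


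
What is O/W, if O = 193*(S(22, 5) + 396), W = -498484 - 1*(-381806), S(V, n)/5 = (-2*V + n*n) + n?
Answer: -31459/58339 ≈ -0.53924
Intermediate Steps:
S(V, n) = -10*V + 5*n + 5*n² (S(V, n) = 5*((-2*V + n*n) + n) = 5*((-2*V + n²) + n) = 5*((n² - 2*V) + n) = 5*(n + n² - 2*V) = -10*V + 5*n + 5*n²)
W = -116678 (W = -498484 + 381806 = -116678)
O = 62918 (O = 193*((-10*22 + 5*5 + 5*5²) + 396) = 193*((-220 + 25 + 5*25) + 396) = 193*((-220 + 25 + 125) + 396) = 193*(-70 + 396) = 193*326 = 62918)
O/W = 62918/(-116678) = 62918*(-1/116678) = -31459/58339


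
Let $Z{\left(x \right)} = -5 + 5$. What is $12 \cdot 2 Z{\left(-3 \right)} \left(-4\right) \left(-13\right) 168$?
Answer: $0$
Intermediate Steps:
$Z{\left(x \right)} = 0$
$12 \cdot 2 Z{\left(-3 \right)} \left(-4\right) \left(-13\right) 168 = 12 \cdot 2 \cdot 0 \left(-4\right) \left(-13\right) 168 = 12 \cdot 0 \left(-4\right) \left(-13\right) 168 = 12 \cdot 0 \left(-13\right) 168 = 0 \left(-13\right) 168 = 0 \cdot 168 = 0$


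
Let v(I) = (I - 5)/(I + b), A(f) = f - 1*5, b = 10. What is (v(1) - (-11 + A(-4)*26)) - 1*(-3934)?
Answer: 45965/11 ≈ 4178.6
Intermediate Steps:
A(f) = -5 + f (A(f) = f - 5 = -5 + f)
v(I) = (-5 + I)/(10 + I) (v(I) = (I - 5)/(I + 10) = (-5 + I)/(10 + I))
(v(1) - (-11 + A(-4)*26)) - 1*(-3934) = ((-5 + 1)/(10 + 1) - (-11 + (-5 - 4)*26)) - 1*(-3934) = (-4/11 - (-11 - 9*26)) + 3934 = ((1/11)*(-4) - (-11 - 234)) + 3934 = (-4/11 - 1*(-245)) + 3934 = (-4/11 + 245) + 3934 = 2691/11 + 3934 = 45965/11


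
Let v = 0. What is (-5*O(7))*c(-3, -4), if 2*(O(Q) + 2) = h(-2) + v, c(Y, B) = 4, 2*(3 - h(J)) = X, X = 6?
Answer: 40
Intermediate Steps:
h(J) = 0 (h(J) = 3 - 1/2*6 = 3 - 3 = 0)
O(Q) = -2 (O(Q) = -2 + (0 + 0)/2 = -2 + (1/2)*0 = -2 + 0 = -2)
(-5*O(7))*c(-3, -4) = -5*(-2)*4 = 10*4 = 40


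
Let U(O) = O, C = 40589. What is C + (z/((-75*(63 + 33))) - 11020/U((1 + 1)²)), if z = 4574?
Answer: 136200113/3600 ≈ 37833.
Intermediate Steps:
C + (z/((-75*(63 + 33))) - 11020/U((1 + 1)²)) = 40589 + (4574/((-75*(63 + 33))) - 11020/(1 + 1)²) = 40589 + (4574/((-75*96)) - 11020/(2²)) = 40589 + (4574/(-7200) - 11020/4) = 40589 + (4574*(-1/7200) - 11020*¼) = 40589 + (-2287/3600 - 2755) = 40589 - 9920287/3600 = 136200113/3600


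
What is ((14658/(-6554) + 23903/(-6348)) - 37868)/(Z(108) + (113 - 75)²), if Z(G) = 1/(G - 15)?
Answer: -24423969576881/931205388676 ≈ -26.228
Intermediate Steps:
Z(G) = 1/(-15 + G)
((14658/(-6554) + 23903/(-6348)) - 37868)/(Z(108) + (113 - 75)²) = ((14658/(-6554) + 23903/(-6348)) - 37868)/(1/(-15 + 108) + (113 - 75)²) = ((14658*(-1/6554) + 23903*(-1/6348)) - 37868)/(1/93 + 38²) = ((-7329/3277 - 23903/6348) - 37868)/(1/93 + 1444) = (-124854623/20802396 - 37868)/(134293/93) = -787869986351/20802396*93/134293 = -24423969576881/931205388676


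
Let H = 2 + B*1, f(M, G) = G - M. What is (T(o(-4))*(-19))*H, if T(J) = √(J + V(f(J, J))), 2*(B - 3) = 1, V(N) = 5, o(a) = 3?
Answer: -209*√2 ≈ -295.57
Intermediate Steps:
B = 7/2 (B = 3 + (½)*1 = 3 + ½ = 7/2 ≈ 3.5000)
H = 11/2 (H = 2 + (7/2)*1 = 2 + 7/2 = 11/2 ≈ 5.5000)
T(J) = √(5 + J) (T(J) = √(J + 5) = √(5 + J))
(T(o(-4))*(-19))*H = (√(5 + 3)*(-19))*(11/2) = (√8*(-19))*(11/2) = ((2*√2)*(-19))*(11/2) = -38*√2*(11/2) = -209*√2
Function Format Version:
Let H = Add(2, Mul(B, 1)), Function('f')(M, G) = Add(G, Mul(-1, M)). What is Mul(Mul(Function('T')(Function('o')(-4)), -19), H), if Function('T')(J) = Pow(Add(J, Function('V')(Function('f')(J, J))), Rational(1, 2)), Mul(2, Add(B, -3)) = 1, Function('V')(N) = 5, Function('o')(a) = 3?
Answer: Mul(-209, Pow(2, Rational(1, 2))) ≈ -295.57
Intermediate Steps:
B = Rational(7, 2) (B = Add(3, Mul(Rational(1, 2), 1)) = Add(3, Rational(1, 2)) = Rational(7, 2) ≈ 3.5000)
H = Rational(11, 2) (H = Add(2, Mul(Rational(7, 2), 1)) = Add(2, Rational(7, 2)) = Rational(11, 2) ≈ 5.5000)
Function('T')(J) = Pow(Add(5, J), Rational(1, 2)) (Function('T')(J) = Pow(Add(J, 5), Rational(1, 2)) = Pow(Add(5, J), Rational(1, 2)))
Mul(Mul(Function('T')(Function('o')(-4)), -19), H) = Mul(Mul(Pow(Add(5, 3), Rational(1, 2)), -19), Rational(11, 2)) = Mul(Mul(Pow(8, Rational(1, 2)), -19), Rational(11, 2)) = Mul(Mul(Mul(2, Pow(2, Rational(1, 2))), -19), Rational(11, 2)) = Mul(Mul(-38, Pow(2, Rational(1, 2))), Rational(11, 2)) = Mul(-209, Pow(2, Rational(1, 2)))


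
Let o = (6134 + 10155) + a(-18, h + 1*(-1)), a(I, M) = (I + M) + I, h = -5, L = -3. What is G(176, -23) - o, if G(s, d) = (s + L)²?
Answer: 13682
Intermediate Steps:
a(I, M) = M + 2*I
G(s, d) = (-3 + s)² (G(s, d) = (s - 3)² = (-3 + s)²)
o = 16247 (o = (6134 + 10155) + ((-5 + 1*(-1)) + 2*(-18)) = 16289 + ((-5 - 1) - 36) = 16289 + (-6 - 36) = 16289 - 42 = 16247)
G(176, -23) - o = (-3 + 176)² - 1*16247 = 173² - 16247 = 29929 - 16247 = 13682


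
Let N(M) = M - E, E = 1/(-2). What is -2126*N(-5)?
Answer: 9567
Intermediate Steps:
E = -½ ≈ -0.50000
N(M) = ½ + M (N(M) = M - 1*(-½) = M + ½ = ½ + M)
-2126*N(-5) = -2126*(½ - 5) = -2126*(-9/2) = 9567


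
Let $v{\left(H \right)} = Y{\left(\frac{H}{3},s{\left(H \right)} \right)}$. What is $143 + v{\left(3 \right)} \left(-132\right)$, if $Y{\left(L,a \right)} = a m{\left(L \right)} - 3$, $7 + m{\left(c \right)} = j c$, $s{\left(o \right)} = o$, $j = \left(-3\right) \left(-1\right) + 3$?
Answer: $935$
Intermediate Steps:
$j = 6$ ($j = 3 + 3 = 6$)
$m{\left(c \right)} = -7 + 6 c$
$Y{\left(L,a \right)} = -3 + a \left(-7 + 6 L\right)$ ($Y{\left(L,a \right)} = a \left(-7 + 6 L\right) - 3 = -3 + a \left(-7 + 6 L\right)$)
$v{\left(H \right)} = -3 + H \left(-7 + 2 H\right)$ ($v{\left(H \right)} = -3 + H \left(-7 + 6 \frac{H}{3}\right) = -3 + H \left(-7 + 2 H\right)$)
$143 + v{\left(3 \right)} \left(-132\right) = 143 + \left(-3 + 3 \left(-7 + 2 \cdot 3\right)\right) \left(-132\right) = 143 + \left(-3 + 3 \left(-7 + 6\right)\right) \left(-132\right) = 143 + \left(-3 + 3 \left(-1\right)\right) \left(-132\right) = 143 + \left(-3 - 3\right) \left(-132\right) = 143 - -792 = 143 + 792 = 935$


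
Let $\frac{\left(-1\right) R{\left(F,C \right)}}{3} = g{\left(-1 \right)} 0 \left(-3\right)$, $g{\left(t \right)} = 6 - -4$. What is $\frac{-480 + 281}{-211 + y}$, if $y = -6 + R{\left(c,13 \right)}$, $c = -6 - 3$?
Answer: $\frac{199}{217} \approx 0.91705$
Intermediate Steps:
$c = -9$
$g{\left(t \right)} = 10$ ($g{\left(t \right)} = 6 + 4 = 10$)
$R{\left(F,C \right)} = 0$ ($R{\left(F,C \right)} = - 3 \cdot 10 \cdot 0 \left(-3\right) = - 3 \cdot 0 \left(-3\right) = \left(-3\right) 0 = 0$)
$y = -6$ ($y = -6 + 0 = -6$)
$\frac{-480 + 281}{-211 + y} = \frac{-480 + 281}{-211 - 6} = - \frac{199}{-217} = \left(-199\right) \left(- \frac{1}{217}\right) = \frac{199}{217}$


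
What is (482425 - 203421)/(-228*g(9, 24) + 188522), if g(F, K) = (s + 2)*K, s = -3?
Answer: 139502/96997 ≈ 1.4382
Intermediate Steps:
g(F, K) = -K (g(F, K) = (-3 + 2)*K = -K)
(482425 - 203421)/(-228*g(9, 24) + 188522) = (482425 - 203421)/(-(-228)*24 + 188522) = 279004/(-228*(-24) + 188522) = 279004/(5472 + 188522) = 279004/193994 = 279004*(1/193994) = 139502/96997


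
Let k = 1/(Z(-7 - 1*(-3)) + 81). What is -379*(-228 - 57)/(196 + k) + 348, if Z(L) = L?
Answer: 4523173/5031 ≈ 899.06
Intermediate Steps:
k = 1/77 (k = 1/((-7 - 1*(-3)) + 81) = 1/((-7 + 3) + 81) = 1/(-4 + 81) = 1/77 ≈ 0.012987)
-379*(-228 - 57)/(196 + k) + 348 = -379*(-228 - 57)/(196 + 1/77) + 348 = -(-108015)/15093/77 + 348 = -(-108015)*77/15093 + 348 = -379*(-7315/5031) + 348 = 2772385/5031 + 348 = 4523173/5031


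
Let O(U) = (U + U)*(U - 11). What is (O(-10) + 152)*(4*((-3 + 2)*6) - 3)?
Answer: -15444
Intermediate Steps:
O(U) = 2*U*(-11 + U) (O(U) = (2*U)*(-11 + U) = 2*U*(-11 + U))
(O(-10) + 152)*(4*((-3 + 2)*6) - 3) = (2*(-10)*(-11 - 10) + 152)*(4*((-3 + 2)*6) - 3) = (2*(-10)*(-21) + 152)*(4*(-1*6) - 3) = (420 + 152)*(4*(-6) - 3) = 572*(-24 - 3) = 572*(-27) = -15444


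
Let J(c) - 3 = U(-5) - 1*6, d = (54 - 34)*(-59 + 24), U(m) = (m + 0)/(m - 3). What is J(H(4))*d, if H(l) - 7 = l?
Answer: 3325/2 ≈ 1662.5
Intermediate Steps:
U(m) = m/(-3 + m)
H(l) = 7 + l
d = -700 (d = 20*(-35) = -700)
J(c) = -19/8 (J(c) = 3 + (-5/(-3 - 5) - 1*6) = 3 + (-5/(-8) - 6) = 3 + (-5*(-⅛) - 6) = 3 + (5/8 - 6) = 3 - 43/8 = -19/8)
J(H(4))*d = -19/8*(-700) = 3325/2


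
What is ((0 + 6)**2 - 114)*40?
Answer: -3120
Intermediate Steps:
((0 + 6)**2 - 114)*40 = (6**2 - 114)*40 = (36 - 114)*40 = -78*40 = -3120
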